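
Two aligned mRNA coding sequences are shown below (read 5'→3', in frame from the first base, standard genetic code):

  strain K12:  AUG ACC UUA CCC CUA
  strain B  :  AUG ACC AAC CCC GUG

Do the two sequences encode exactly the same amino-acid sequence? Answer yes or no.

no

Codon 1: AUG Met / AUG Met — identical.
Codon 2: ACC Thr / ACC Thr — identical.
Codon 3: UUA Leu / AAC Asn — nonsynonymous.
Codon 4: CCC Pro / CCC Pro — identical.
Codon 5: CUA Leu / GUG Val — nonsynonymous.
Nonsynonymous differences: 2 → different protein.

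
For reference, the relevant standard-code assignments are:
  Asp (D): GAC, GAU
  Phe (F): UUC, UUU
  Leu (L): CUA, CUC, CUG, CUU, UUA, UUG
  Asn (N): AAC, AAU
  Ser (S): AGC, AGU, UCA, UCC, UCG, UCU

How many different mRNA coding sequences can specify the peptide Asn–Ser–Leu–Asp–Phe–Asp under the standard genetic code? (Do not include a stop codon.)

576

Asn: 2 codons.
Ser: 6 codons.
Leu: 6 codons.
Asp: 2 codons.
Phe: 2 codons.
Asp: 2 codons.
2 × 6 × 6 × 2 × 2 × 2 = 576.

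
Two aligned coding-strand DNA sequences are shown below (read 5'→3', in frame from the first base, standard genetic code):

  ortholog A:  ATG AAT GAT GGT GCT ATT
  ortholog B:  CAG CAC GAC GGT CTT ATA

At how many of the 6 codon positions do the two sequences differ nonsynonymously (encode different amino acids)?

Codon 1: ATG Met / CAG Gln — nonsynonymous.
Codon 2: AAT Asn / CAC His — nonsynonymous.
Codon 3: GAT Asp / GAC Asp — synonymous.
Codon 4: GGT Gly / GGT Gly — identical.
Codon 5: GCT Ala / CTT Leu — nonsynonymous.
Codon 6: ATT Ile / ATA Ile — synonymous.
Nonsynonymous differences: 3.

3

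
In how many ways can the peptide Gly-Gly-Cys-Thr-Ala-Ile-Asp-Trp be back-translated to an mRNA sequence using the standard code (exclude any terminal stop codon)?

3072

Gly: 4 codons.
Gly: 4 codons.
Cys: 2 codons.
Thr: 4 codons.
Ala: 4 codons.
Ile: 3 codons.
Asp: 2 codons.
Trp: 1 codon.
4 × 4 × 2 × 4 × 4 × 3 × 2 × 1 = 3072.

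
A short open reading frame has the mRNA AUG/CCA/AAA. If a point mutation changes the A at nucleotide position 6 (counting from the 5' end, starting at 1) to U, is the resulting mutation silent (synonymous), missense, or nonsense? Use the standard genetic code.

Position 6 falls in codon 2: CCA → Pro.
After the substitution the codon is CCU → Pro.
Both encode Pro, so the change is synonymous.

silent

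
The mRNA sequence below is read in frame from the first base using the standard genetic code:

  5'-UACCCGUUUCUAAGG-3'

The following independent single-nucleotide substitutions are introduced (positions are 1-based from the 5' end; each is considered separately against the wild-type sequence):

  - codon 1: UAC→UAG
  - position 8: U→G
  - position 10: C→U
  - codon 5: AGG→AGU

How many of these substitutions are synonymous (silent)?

Codon 1: UAC (Tyr) → UAG (Stop) — nonsense.
Codon 3: UUU (Phe) → UGU (Cys) — missense.
Codon 4: CUA (Leu) → UUA (Leu) — synonymous.
Codon 5: AGG (Arg) → AGU (Ser) — missense.
Synonymous: 1 of 4.

1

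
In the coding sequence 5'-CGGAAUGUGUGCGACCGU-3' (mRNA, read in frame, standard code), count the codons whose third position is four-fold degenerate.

Codon 1 CGG (Arg): third position 4-fold.
Codon 2 AAU (Asn): third position 2-fold.
Codon 3 GUG (Val): third position 4-fold.
Codon 4 UGC (Cys): third position 2-fold.
Codon 5 GAC (Asp): third position 2-fold.
Codon 6 CGU (Arg): third position 4-fold.
Four-fold degenerate third positions: 3.

3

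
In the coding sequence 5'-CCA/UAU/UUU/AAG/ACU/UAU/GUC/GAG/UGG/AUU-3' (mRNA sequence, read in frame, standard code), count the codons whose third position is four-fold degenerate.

3

Codon 1 CCA (Pro): third position 4-fold.
Codon 2 UAU (Tyr): third position 2-fold.
Codon 3 UUU (Phe): third position 2-fold.
Codon 4 AAG (Lys): third position 2-fold.
Codon 5 ACU (Thr): third position 4-fold.
Codon 6 UAU (Tyr): third position 2-fold.
Codon 7 GUC (Val): third position 4-fold.
Codon 8 GAG (Glu): third position 2-fold.
Codon 9 UGG (Trp): third position 1-fold.
Codon 10 AUU (Ile): third position 3-fold.
Four-fold degenerate third positions: 3.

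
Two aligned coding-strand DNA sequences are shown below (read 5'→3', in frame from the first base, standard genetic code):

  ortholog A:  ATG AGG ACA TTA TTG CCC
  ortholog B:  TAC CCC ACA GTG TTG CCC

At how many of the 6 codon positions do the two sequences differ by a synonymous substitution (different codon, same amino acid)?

0

Codon 1: ATG Met / TAC Tyr — nonsynonymous.
Codon 2: AGG Arg / CCC Pro — nonsynonymous.
Codon 3: ACA Thr / ACA Thr — identical.
Codon 4: TTA Leu / GTG Val — nonsynonymous.
Codon 5: TTG Leu / TTG Leu — identical.
Codon 6: CCC Pro / CCC Pro — identical.
Synonymous differences: 0.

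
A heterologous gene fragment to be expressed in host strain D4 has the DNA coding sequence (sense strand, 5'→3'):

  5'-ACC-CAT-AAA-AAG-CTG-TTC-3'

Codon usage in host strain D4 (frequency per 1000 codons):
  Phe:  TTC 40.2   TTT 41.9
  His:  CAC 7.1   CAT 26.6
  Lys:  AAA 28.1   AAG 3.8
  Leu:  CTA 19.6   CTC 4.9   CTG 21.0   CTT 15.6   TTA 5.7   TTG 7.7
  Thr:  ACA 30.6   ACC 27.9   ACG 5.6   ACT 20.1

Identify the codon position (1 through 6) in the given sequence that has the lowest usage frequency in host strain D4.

Codon 1 ACC (Thr): 27.9 per 1000.
Codon 2 CAT (His): 26.6 per 1000.
Codon 3 AAA (Lys): 28.1 per 1000.
Codon 4 AAG (Lys): 3.8 per 1000.
Codon 5 CTG (Leu): 21.0 per 1000.
Codon 6 TTC (Phe): 40.2 per 1000.
Lowest frequency is 3.8 at codon 4.

4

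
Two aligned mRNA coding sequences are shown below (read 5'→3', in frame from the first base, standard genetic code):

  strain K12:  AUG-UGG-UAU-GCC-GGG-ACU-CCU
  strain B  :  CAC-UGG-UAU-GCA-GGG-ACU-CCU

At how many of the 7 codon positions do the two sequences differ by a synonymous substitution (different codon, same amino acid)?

Codon 1: AUG Met / CAC His — nonsynonymous.
Codon 2: UGG Trp / UGG Trp — identical.
Codon 3: UAU Tyr / UAU Tyr — identical.
Codon 4: GCC Ala / GCA Ala — synonymous.
Codon 5: GGG Gly / GGG Gly — identical.
Codon 6: ACU Thr / ACU Thr — identical.
Codon 7: CCU Pro / CCU Pro — identical.
Synonymous differences: 1.

1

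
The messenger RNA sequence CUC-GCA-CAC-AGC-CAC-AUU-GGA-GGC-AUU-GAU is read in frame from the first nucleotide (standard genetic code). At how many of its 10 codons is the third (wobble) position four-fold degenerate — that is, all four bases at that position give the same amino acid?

4

Codon 1 CUC (Leu): third position 4-fold.
Codon 2 GCA (Ala): third position 4-fold.
Codon 3 CAC (His): third position 2-fold.
Codon 4 AGC (Ser): third position 2-fold.
Codon 5 CAC (His): third position 2-fold.
Codon 6 AUU (Ile): third position 3-fold.
Codon 7 GGA (Gly): third position 4-fold.
Codon 8 GGC (Gly): third position 4-fold.
Codon 9 AUU (Ile): third position 3-fold.
Codon 10 GAU (Asp): third position 2-fold.
Four-fold degenerate third positions: 4.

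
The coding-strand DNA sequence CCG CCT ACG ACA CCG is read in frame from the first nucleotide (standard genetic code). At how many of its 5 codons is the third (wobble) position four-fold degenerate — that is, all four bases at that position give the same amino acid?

5

Codon 1 CCG (Pro): third position 4-fold.
Codon 2 CCT (Pro): third position 4-fold.
Codon 3 ACG (Thr): third position 4-fold.
Codon 4 ACA (Thr): third position 4-fold.
Codon 5 CCG (Pro): third position 4-fold.
Four-fold degenerate third positions: 5.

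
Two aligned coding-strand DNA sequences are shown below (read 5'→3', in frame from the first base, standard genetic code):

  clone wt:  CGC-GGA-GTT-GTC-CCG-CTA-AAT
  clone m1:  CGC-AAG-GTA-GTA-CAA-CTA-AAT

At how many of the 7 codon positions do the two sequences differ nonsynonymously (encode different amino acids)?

Codon 1: CGC Arg / CGC Arg — identical.
Codon 2: GGA Gly / AAG Lys — nonsynonymous.
Codon 3: GTT Val / GTA Val — synonymous.
Codon 4: GTC Val / GTA Val — synonymous.
Codon 5: CCG Pro / CAA Gln — nonsynonymous.
Codon 6: CTA Leu / CTA Leu — identical.
Codon 7: AAT Asn / AAT Asn — identical.
Nonsynonymous differences: 2.

2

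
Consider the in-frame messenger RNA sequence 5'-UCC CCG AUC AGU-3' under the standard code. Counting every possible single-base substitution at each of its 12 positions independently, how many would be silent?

Codon 1 (UCC, Ser): 3 synonymous substitutions.
Codon 2 (CCG, Pro): 3 synonymous substitutions.
Codon 3 (AUC, Ile): 2 synonymous substitutions.
Codon 4 (AGU, Ser): 1 synonymous substitution.
Total: 3 + 3 + 2 + 1 = 9.

9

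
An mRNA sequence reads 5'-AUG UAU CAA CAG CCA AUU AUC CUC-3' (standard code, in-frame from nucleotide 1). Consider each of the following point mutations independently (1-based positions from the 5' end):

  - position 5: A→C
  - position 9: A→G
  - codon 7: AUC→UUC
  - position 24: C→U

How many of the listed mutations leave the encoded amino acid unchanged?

2

Codon 2: UAU (Tyr) → UCU (Ser) — missense.
Codon 3: CAA (Gln) → CAG (Gln) — synonymous.
Codon 7: AUC (Ile) → UUC (Phe) — missense.
Codon 8: CUC (Leu) → CUU (Leu) — synonymous.
Synonymous: 2 of 4.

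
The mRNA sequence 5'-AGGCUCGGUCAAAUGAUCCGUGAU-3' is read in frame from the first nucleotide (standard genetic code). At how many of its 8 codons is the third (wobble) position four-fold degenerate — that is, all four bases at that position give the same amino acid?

Codon 1 AGG (Arg): third position 2-fold.
Codon 2 CUC (Leu): third position 4-fold.
Codon 3 GGU (Gly): third position 4-fold.
Codon 4 CAA (Gln): third position 2-fold.
Codon 5 AUG (Met): third position 1-fold.
Codon 6 AUC (Ile): third position 3-fold.
Codon 7 CGU (Arg): third position 4-fold.
Codon 8 GAU (Asp): third position 2-fold.
Four-fold degenerate third positions: 3.

3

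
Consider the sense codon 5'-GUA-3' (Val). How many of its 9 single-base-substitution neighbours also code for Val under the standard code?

Position 1: none → 0 synonymous.
Position 2: none → 0 synonymous.
Position 3: GUU, GUC, GUG → 3 synonymous.
Total: 0 + 0 + 3 = 3.

3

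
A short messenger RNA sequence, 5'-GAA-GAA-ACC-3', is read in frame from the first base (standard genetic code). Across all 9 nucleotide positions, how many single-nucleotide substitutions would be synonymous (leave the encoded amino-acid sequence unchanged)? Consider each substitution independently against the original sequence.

5

Codon 1 (GAA, Glu): 1 synonymous substitution.
Codon 2 (GAA, Glu): 1 synonymous substitution.
Codon 3 (ACC, Thr): 3 synonymous substitutions.
Total: 1 + 1 + 3 = 5.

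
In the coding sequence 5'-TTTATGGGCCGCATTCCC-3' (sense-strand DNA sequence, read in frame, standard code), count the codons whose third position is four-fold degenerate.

3

Codon 1 TTT (Phe): third position 2-fold.
Codon 2 ATG (Met): third position 1-fold.
Codon 3 GGC (Gly): third position 4-fold.
Codon 4 CGC (Arg): third position 4-fold.
Codon 5 ATT (Ile): third position 3-fold.
Codon 6 CCC (Pro): third position 4-fold.
Four-fold degenerate third positions: 3.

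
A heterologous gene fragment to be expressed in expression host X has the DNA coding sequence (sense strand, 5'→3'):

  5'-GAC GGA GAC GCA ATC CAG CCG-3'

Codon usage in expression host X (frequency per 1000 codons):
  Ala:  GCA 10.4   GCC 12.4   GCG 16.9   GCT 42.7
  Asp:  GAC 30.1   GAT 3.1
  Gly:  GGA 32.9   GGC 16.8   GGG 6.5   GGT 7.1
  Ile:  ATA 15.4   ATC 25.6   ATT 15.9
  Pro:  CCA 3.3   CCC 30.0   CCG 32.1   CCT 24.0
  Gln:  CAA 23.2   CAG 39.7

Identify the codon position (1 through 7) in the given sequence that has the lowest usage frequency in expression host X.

4

Codon 1 GAC (Asp): 30.1 per 1000.
Codon 2 GGA (Gly): 32.9 per 1000.
Codon 3 GAC (Asp): 30.1 per 1000.
Codon 4 GCA (Ala): 10.4 per 1000.
Codon 5 ATC (Ile): 25.6 per 1000.
Codon 6 CAG (Gln): 39.7 per 1000.
Codon 7 CCG (Pro): 32.1 per 1000.
Lowest frequency is 10.4 at codon 4.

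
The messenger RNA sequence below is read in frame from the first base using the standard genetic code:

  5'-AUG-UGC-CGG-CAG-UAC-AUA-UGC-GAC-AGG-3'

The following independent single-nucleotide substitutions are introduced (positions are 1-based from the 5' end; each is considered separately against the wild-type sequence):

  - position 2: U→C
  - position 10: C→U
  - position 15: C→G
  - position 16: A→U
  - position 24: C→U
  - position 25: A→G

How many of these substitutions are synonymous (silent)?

Codon 1: AUG (Met) → ACG (Thr) — missense.
Codon 4: CAG (Gln) → UAG (Stop) — nonsense.
Codon 5: UAC (Tyr) → UAG (Stop) — nonsense.
Codon 6: AUA (Ile) → UUA (Leu) — missense.
Codon 8: GAC (Asp) → GAU (Asp) — synonymous.
Codon 9: AGG (Arg) → GGG (Gly) — missense.
Synonymous: 1 of 6.

1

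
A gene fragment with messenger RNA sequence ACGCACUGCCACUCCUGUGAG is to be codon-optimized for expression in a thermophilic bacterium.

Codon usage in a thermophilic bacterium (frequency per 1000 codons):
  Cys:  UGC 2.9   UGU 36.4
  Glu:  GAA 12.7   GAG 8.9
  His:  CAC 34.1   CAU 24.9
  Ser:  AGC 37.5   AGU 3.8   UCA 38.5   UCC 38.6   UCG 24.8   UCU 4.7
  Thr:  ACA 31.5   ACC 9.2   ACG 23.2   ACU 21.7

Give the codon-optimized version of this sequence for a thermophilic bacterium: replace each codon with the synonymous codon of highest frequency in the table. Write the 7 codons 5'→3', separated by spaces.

ACA CAC UGU CAC UCC UGU GAA

Codon 1 (Thr): best is ACA at 31.5.
Codon 2 (His): best is CAC at 34.1.
Codon 3 (Cys): best is UGU at 36.4.
Codon 4 (His): best is CAC at 34.1.
Codon 5 (Ser): best is UCC at 38.6.
Codon 6 (Cys): best is UGU at 36.4.
Codon 7 (Glu): best is GAA at 12.7.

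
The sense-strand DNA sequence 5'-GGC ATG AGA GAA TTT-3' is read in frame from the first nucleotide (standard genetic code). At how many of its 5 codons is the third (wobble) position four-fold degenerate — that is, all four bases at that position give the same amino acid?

1

Codon 1 GGC (Gly): third position 4-fold.
Codon 2 ATG (Met): third position 1-fold.
Codon 3 AGA (Arg): third position 2-fold.
Codon 4 GAA (Glu): third position 2-fold.
Codon 5 TTT (Phe): third position 2-fold.
Four-fold degenerate third positions: 1.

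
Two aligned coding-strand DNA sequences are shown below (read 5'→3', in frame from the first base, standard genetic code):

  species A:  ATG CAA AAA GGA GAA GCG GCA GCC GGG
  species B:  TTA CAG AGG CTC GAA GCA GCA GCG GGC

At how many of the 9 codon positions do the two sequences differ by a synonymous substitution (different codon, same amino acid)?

Codon 1: ATG Met / TTA Leu — nonsynonymous.
Codon 2: CAA Gln / CAG Gln — synonymous.
Codon 3: AAA Lys / AGG Arg — nonsynonymous.
Codon 4: GGA Gly / CTC Leu — nonsynonymous.
Codon 5: GAA Glu / GAA Glu — identical.
Codon 6: GCG Ala / GCA Ala — synonymous.
Codon 7: GCA Ala / GCA Ala — identical.
Codon 8: GCC Ala / GCG Ala — synonymous.
Codon 9: GGG Gly / GGC Gly — synonymous.
Synonymous differences: 4.

4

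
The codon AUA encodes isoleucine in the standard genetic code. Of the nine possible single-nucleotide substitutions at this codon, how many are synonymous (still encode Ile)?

Position 1: none → 0 synonymous.
Position 2: none → 0 synonymous.
Position 3: AUU, AUC → 2 synonymous.
Total: 0 + 0 + 2 = 2.

2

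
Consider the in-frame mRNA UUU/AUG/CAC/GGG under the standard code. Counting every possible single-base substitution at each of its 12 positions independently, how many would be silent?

5

Codon 1 (UUU, Phe): 1 synonymous substitution.
Codon 2 (AUG, Met): 0 synonymous substitutions.
Codon 3 (CAC, His): 1 synonymous substitution.
Codon 4 (GGG, Gly): 3 synonymous substitutions.
Total: 1 + 0 + 1 + 3 = 5.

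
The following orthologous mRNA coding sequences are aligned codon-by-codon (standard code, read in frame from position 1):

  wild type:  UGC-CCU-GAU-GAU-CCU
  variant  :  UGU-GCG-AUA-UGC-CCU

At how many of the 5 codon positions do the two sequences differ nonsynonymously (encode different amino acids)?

3

Codon 1: UGC Cys / UGU Cys — synonymous.
Codon 2: CCU Pro / GCG Ala — nonsynonymous.
Codon 3: GAU Asp / AUA Ile — nonsynonymous.
Codon 4: GAU Asp / UGC Cys — nonsynonymous.
Codon 5: CCU Pro / CCU Pro — identical.
Nonsynonymous differences: 3.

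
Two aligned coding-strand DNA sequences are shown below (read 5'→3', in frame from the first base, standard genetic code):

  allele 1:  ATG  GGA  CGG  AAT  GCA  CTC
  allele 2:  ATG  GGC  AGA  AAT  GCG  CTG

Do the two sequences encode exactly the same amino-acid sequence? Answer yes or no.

Codon 1: ATG Met / ATG Met — identical.
Codon 2: GGA Gly / GGC Gly — synonymous.
Codon 3: CGG Arg / AGA Arg — synonymous.
Codon 4: AAT Asn / AAT Asn — identical.
Codon 5: GCA Ala / GCG Ala — synonymous.
Codon 6: CTC Leu / CTG Leu — synonymous.
Nonsynonymous differences: 0 → same protein.

yes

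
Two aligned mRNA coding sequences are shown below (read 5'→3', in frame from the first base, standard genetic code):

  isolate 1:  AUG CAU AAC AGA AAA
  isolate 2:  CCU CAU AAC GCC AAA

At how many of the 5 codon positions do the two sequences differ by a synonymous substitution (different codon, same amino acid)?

0

Codon 1: AUG Met / CCU Pro — nonsynonymous.
Codon 2: CAU His / CAU His — identical.
Codon 3: AAC Asn / AAC Asn — identical.
Codon 4: AGA Arg / GCC Ala — nonsynonymous.
Codon 5: AAA Lys / AAA Lys — identical.
Synonymous differences: 0.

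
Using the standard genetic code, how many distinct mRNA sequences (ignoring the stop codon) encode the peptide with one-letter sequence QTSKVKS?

Gln: 2 codons.
Thr: 4 codons.
Ser: 6 codons.
Lys: 2 codons.
Val: 4 codons.
Lys: 2 codons.
Ser: 6 codons.
2 × 4 × 6 × 2 × 4 × 2 × 6 = 4608.

4608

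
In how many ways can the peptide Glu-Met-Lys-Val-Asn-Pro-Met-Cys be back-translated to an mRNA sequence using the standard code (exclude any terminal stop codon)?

256

Glu: 2 codons.
Met: 1 codon.
Lys: 2 codons.
Val: 4 codons.
Asn: 2 codons.
Pro: 4 codons.
Met: 1 codon.
Cys: 2 codons.
2 × 1 × 2 × 4 × 2 × 4 × 1 × 2 = 256.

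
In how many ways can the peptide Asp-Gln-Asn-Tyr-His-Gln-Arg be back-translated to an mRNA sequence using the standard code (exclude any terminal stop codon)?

384

Asp: 2 codons.
Gln: 2 codons.
Asn: 2 codons.
Tyr: 2 codons.
His: 2 codons.
Gln: 2 codons.
Arg: 6 codons.
2 × 2 × 2 × 2 × 2 × 2 × 6 = 384.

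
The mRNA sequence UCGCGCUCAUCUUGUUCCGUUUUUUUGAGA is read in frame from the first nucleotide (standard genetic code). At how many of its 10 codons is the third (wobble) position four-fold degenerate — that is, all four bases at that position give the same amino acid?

6

Codon 1 UCG (Ser): third position 4-fold.
Codon 2 CGC (Arg): third position 4-fold.
Codon 3 UCA (Ser): third position 4-fold.
Codon 4 UCU (Ser): third position 4-fold.
Codon 5 UGU (Cys): third position 2-fold.
Codon 6 UCC (Ser): third position 4-fold.
Codon 7 GUU (Val): third position 4-fold.
Codon 8 UUU (Phe): third position 2-fold.
Codon 9 UUG (Leu): third position 2-fold.
Codon 10 AGA (Arg): third position 2-fold.
Four-fold degenerate third positions: 6.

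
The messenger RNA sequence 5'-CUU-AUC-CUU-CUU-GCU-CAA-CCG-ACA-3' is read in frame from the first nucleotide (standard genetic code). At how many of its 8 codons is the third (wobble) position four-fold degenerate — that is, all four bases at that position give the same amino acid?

Codon 1 CUU (Leu): third position 4-fold.
Codon 2 AUC (Ile): third position 3-fold.
Codon 3 CUU (Leu): third position 4-fold.
Codon 4 CUU (Leu): third position 4-fold.
Codon 5 GCU (Ala): third position 4-fold.
Codon 6 CAA (Gln): third position 2-fold.
Codon 7 CCG (Pro): third position 4-fold.
Codon 8 ACA (Thr): third position 4-fold.
Four-fold degenerate third positions: 6.

6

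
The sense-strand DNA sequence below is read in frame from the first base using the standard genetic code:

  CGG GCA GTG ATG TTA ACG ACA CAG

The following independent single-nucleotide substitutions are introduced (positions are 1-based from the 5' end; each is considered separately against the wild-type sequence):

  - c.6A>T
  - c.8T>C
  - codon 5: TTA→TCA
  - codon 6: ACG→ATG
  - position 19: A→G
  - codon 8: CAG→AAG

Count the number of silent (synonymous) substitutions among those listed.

1

Codon 2: GCA (Ala) → GCT (Ala) — synonymous.
Codon 3: GTG (Val) → GCG (Ala) — missense.
Codon 5: TTA (Leu) → TCA (Ser) — missense.
Codon 6: ACG (Thr) → ATG (Met) — missense.
Codon 7: ACA (Thr) → GCA (Ala) — missense.
Codon 8: CAG (Gln) → AAG (Lys) — missense.
Synonymous: 1 of 6.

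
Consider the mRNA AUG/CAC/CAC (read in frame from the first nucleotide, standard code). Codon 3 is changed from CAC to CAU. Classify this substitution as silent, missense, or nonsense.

Position 9 falls in codon 3: CAC → His.
After the substitution the codon is CAU → His.
Both encode His, so the change is synonymous.

silent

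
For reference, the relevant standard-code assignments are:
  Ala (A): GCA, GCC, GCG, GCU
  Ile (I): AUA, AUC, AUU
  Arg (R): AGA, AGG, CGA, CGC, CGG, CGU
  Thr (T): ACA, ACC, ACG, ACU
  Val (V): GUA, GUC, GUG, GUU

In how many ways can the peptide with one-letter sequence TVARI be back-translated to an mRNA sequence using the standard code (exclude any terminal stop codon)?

1152

Thr: 4 codons.
Val: 4 codons.
Ala: 4 codons.
Arg: 6 codons.
Ile: 3 codons.
4 × 4 × 4 × 6 × 3 = 1152.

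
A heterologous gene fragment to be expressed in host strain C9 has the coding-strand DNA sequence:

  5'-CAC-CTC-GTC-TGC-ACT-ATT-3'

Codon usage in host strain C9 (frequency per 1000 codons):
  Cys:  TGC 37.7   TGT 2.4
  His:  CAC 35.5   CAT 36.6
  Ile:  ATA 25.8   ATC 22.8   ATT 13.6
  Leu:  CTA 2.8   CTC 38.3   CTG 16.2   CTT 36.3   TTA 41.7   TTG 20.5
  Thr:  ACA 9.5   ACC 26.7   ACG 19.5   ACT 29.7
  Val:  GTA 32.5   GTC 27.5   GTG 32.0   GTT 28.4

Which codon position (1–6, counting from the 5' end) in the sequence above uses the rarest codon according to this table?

Codon 1 CAC (His): 35.5 per 1000.
Codon 2 CTC (Leu): 38.3 per 1000.
Codon 3 GTC (Val): 27.5 per 1000.
Codon 4 TGC (Cys): 37.7 per 1000.
Codon 5 ACT (Thr): 29.7 per 1000.
Codon 6 ATT (Ile): 13.6 per 1000.
Lowest frequency is 13.6 at codon 6.

6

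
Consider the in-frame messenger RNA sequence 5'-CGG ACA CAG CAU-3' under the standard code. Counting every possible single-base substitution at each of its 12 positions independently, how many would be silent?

Codon 1 (CGG, Arg): 4 synonymous substitutions.
Codon 2 (ACA, Thr): 3 synonymous substitutions.
Codon 3 (CAG, Gln): 1 synonymous substitution.
Codon 4 (CAU, His): 1 synonymous substitution.
Total: 4 + 3 + 1 + 1 = 9.

9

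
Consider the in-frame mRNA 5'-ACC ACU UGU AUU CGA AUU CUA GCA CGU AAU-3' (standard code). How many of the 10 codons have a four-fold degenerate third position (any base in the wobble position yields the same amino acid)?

6

Codon 1 ACC (Thr): third position 4-fold.
Codon 2 ACU (Thr): third position 4-fold.
Codon 3 UGU (Cys): third position 2-fold.
Codon 4 AUU (Ile): third position 3-fold.
Codon 5 CGA (Arg): third position 4-fold.
Codon 6 AUU (Ile): third position 3-fold.
Codon 7 CUA (Leu): third position 4-fold.
Codon 8 GCA (Ala): third position 4-fold.
Codon 9 CGU (Arg): third position 4-fold.
Codon 10 AAU (Asn): third position 2-fold.
Four-fold degenerate third positions: 6.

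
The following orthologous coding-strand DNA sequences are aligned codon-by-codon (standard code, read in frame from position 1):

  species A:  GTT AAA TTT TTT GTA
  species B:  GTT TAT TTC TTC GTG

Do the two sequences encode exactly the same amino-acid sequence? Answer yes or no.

no

Codon 1: GTT Val / GTT Val — identical.
Codon 2: AAA Lys / TAT Tyr — nonsynonymous.
Codon 3: TTT Phe / TTC Phe — synonymous.
Codon 4: TTT Phe / TTC Phe — synonymous.
Codon 5: GTA Val / GTG Val — synonymous.
Nonsynonymous differences: 1 → different protein.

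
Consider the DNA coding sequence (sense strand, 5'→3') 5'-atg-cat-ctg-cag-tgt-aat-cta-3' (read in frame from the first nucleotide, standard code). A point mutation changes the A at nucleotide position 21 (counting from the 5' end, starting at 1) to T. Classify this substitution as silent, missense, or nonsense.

Position 21 falls in codon 7: CTA → Leu.
After the substitution the codon is CTT → Leu.
Both encode Leu, so the change is synonymous.

silent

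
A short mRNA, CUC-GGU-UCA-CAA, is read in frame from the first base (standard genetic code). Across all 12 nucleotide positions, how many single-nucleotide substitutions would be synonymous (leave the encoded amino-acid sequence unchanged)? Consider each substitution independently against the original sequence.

Codon 1 (CUC, Leu): 3 synonymous substitutions.
Codon 2 (GGU, Gly): 3 synonymous substitutions.
Codon 3 (UCA, Ser): 3 synonymous substitutions.
Codon 4 (CAA, Gln): 1 synonymous substitution.
Total: 3 + 3 + 3 + 1 = 10.

10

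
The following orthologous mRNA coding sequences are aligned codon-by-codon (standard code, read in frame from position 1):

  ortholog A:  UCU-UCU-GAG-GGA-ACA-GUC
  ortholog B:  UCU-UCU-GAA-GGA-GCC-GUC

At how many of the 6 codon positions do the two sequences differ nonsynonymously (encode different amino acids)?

Codon 1: UCU Ser / UCU Ser — identical.
Codon 2: UCU Ser / UCU Ser — identical.
Codon 3: GAG Glu / GAA Glu — synonymous.
Codon 4: GGA Gly / GGA Gly — identical.
Codon 5: ACA Thr / GCC Ala — nonsynonymous.
Codon 6: GUC Val / GUC Val — identical.
Nonsynonymous differences: 1.

1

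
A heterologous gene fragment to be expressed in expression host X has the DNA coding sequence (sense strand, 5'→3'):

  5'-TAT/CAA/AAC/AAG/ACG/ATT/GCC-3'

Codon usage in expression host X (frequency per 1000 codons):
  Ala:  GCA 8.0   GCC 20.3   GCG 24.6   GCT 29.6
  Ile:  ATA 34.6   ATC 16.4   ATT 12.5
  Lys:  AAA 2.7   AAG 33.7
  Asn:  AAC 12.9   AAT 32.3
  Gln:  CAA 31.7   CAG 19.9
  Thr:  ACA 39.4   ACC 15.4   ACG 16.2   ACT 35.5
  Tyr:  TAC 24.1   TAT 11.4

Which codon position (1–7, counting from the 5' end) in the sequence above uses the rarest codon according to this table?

Codon 1 TAT (Tyr): 11.4 per 1000.
Codon 2 CAA (Gln): 31.7 per 1000.
Codon 3 AAC (Asn): 12.9 per 1000.
Codon 4 AAG (Lys): 33.7 per 1000.
Codon 5 ACG (Thr): 16.2 per 1000.
Codon 6 ATT (Ile): 12.5 per 1000.
Codon 7 GCC (Ala): 20.3 per 1000.
Lowest frequency is 11.4 at codon 1.

1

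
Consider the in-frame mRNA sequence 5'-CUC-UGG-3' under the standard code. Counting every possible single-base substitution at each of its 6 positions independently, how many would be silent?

Codon 1 (CUC, Leu): 3 synonymous substitutions.
Codon 2 (UGG, Trp): 0 synonymous substitutions.
Total: 3 + 0 = 3.

3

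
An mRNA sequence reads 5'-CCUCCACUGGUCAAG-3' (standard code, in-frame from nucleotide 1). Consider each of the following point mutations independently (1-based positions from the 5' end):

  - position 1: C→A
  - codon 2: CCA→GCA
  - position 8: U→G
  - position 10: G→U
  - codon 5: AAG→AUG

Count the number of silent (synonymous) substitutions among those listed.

Codon 1: CCU (Pro) → ACU (Thr) — missense.
Codon 2: CCA (Pro) → GCA (Ala) — missense.
Codon 3: CUG (Leu) → CGG (Arg) — missense.
Codon 4: GUC (Val) → UUC (Phe) — missense.
Codon 5: AAG (Lys) → AUG (Met) — missense.
Synonymous: 0 of 5.

0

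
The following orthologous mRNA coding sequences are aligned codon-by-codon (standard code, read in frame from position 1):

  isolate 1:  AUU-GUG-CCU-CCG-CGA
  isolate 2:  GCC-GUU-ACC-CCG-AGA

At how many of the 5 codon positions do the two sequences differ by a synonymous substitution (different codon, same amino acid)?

2

Codon 1: AUU Ile / GCC Ala — nonsynonymous.
Codon 2: GUG Val / GUU Val — synonymous.
Codon 3: CCU Pro / ACC Thr — nonsynonymous.
Codon 4: CCG Pro / CCG Pro — identical.
Codon 5: CGA Arg / AGA Arg — synonymous.
Synonymous differences: 2.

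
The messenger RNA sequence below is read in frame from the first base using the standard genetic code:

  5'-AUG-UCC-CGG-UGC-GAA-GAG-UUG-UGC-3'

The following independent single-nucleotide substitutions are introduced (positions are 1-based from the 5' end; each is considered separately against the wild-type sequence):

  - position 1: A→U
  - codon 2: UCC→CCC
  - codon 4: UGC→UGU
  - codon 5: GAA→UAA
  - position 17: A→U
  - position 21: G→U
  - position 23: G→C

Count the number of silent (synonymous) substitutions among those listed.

Codon 1: AUG (Met) → UUG (Leu) — missense.
Codon 2: UCC (Ser) → CCC (Pro) — missense.
Codon 4: UGC (Cys) → UGU (Cys) — synonymous.
Codon 5: GAA (Glu) → UAA (Stop) — nonsense.
Codon 6: GAG (Glu) → GUG (Val) — missense.
Codon 7: UUG (Leu) → UUU (Phe) — missense.
Codon 8: UGC (Cys) → UCC (Ser) — missense.
Synonymous: 1 of 7.

1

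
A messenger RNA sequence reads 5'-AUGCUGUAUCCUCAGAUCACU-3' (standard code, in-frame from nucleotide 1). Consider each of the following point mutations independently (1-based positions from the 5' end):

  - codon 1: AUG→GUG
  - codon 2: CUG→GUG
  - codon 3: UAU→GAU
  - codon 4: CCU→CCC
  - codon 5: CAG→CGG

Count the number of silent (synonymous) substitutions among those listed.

1

Codon 1: AUG (Met) → GUG (Val) — missense.
Codon 2: CUG (Leu) → GUG (Val) — missense.
Codon 3: UAU (Tyr) → GAU (Asp) — missense.
Codon 4: CCU (Pro) → CCC (Pro) — synonymous.
Codon 5: CAG (Gln) → CGG (Arg) — missense.
Synonymous: 1 of 5.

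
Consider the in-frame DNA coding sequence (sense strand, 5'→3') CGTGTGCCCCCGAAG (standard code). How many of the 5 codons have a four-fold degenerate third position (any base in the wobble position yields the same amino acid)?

Codon 1 CGT (Arg): third position 4-fold.
Codon 2 GTG (Val): third position 4-fold.
Codon 3 CCC (Pro): third position 4-fold.
Codon 4 CCG (Pro): third position 4-fold.
Codon 5 AAG (Lys): third position 2-fold.
Four-fold degenerate third positions: 4.

4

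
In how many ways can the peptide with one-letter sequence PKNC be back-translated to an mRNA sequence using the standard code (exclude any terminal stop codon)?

32

Pro: 4 codons.
Lys: 2 codons.
Asn: 2 codons.
Cys: 2 codons.
4 × 2 × 2 × 2 = 32.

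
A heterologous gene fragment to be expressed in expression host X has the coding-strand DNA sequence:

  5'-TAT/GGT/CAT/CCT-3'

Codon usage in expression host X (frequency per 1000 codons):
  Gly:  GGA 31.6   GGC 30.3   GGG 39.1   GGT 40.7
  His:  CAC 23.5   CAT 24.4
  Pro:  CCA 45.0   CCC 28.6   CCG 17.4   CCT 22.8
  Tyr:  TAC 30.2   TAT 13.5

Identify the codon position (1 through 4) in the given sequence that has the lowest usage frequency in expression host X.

1

Codon 1 TAT (Tyr): 13.5 per 1000.
Codon 2 GGT (Gly): 40.7 per 1000.
Codon 3 CAT (His): 24.4 per 1000.
Codon 4 CCT (Pro): 22.8 per 1000.
Lowest frequency is 13.5 at codon 1.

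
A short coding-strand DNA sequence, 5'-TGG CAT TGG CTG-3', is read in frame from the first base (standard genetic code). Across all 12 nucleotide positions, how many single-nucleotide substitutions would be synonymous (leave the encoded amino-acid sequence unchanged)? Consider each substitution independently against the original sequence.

5

Codon 1 (TGG, Trp): 0 synonymous substitutions.
Codon 2 (CAT, His): 1 synonymous substitution.
Codon 3 (TGG, Trp): 0 synonymous substitutions.
Codon 4 (CTG, Leu): 4 synonymous substitutions.
Total: 0 + 1 + 0 + 4 = 5.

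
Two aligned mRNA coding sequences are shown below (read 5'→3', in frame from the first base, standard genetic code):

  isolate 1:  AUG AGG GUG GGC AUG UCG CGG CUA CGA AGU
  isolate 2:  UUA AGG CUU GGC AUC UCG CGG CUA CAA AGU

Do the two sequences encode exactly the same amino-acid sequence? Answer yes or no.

Codon 1: AUG Met / UUA Leu — nonsynonymous.
Codon 2: AGG Arg / AGG Arg — identical.
Codon 3: GUG Val / CUU Leu — nonsynonymous.
Codon 4: GGC Gly / GGC Gly — identical.
Codon 5: AUG Met / AUC Ile — nonsynonymous.
Codon 6: UCG Ser / UCG Ser — identical.
Codon 7: CGG Arg / CGG Arg — identical.
Codon 8: CUA Leu / CUA Leu — identical.
Codon 9: CGA Arg / CAA Gln — nonsynonymous.
Codon 10: AGU Ser / AGU Ser — identical.
Nonsynonymous differences: 4 → different protein.

no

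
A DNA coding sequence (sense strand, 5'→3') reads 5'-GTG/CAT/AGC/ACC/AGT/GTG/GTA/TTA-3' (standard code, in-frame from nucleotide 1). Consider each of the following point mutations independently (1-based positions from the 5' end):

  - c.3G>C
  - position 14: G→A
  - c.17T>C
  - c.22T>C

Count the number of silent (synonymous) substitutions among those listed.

Codon 1: GTG (Val) → GTC (Val) — synonymous.
Codon 5: AGT (Ser) → AAT (Asn) — missense.
Codon 6: GTG (Val) → GCG (Ala) — missense.
Codon 8: TTA (Leu) → CTA (Leu) — synonymous.
Synonymous: 2 of 4.

2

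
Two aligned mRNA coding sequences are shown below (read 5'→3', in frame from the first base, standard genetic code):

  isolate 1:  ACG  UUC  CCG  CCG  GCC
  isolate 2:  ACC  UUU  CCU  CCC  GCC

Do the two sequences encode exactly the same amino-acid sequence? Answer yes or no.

Codon 1: ACG Thr / ACC Thr — synonymous.
Codon 2: UUC Phe / UUU Phe — synonymous.
Codon 3: CCG Pro / CCU Pro — synonymous.
Codon 4: CCG Pro / CCC Pro — synonymous.
Codon 5: GCC Ala / GCC Ala — identical.
Nonsynonymous differences: 0 → same protein.

yes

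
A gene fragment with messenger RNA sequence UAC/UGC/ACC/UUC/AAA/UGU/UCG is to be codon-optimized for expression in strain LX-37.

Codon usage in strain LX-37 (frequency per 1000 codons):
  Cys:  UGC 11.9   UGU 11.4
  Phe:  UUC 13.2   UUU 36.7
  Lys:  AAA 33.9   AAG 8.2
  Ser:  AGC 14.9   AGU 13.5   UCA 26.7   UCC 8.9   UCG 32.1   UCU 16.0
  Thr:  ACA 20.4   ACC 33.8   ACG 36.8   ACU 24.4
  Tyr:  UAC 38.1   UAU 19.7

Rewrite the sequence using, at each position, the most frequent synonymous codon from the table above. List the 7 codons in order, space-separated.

UAC UGC ACG UUU AAA UGC UCG

Codon 1 (Tyr): best is UAC at 38.1.
Codon 2 (Cys): best is UGC at 11.9.
Codon 3 (Thr): best is ACG at 36.8.
Codon 4 (Phe): best is UUU at 36.7.
Codon 5 (Lys): best is AAA at 33.9.
Codon 6 (Cys): best is UGC at 11.9.
Codon 7 (Ser): best is UCG at 32.1.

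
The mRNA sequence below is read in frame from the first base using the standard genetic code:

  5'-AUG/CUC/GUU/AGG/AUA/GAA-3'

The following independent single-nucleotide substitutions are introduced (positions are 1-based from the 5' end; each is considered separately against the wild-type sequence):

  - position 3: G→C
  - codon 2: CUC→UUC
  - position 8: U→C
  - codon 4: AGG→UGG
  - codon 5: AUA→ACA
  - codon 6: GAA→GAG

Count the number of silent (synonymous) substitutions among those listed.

Codon 1: AUG (Met) → AUC (Ile) — missense.
Codon 2: CUC (Leu) → UUC (Phe) — missense.
Codon 3: GUU (Val) → GCU (Ala) — missense.
Codon 4: AGG (Arg) → UGG (Trp) — missense.
Codon 5: AUA (Ile) → ACA (Thr) — missense.
Codon 6: GAA (Glu) → GAG (Glu) — synonymous.
Synonymous: 1 of 6.

1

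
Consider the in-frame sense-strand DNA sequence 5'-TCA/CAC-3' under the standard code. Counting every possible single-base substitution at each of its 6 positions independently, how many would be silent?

Codon 1 (TCA, Ser): 3 synonymous substitutions.
Codon 2 (CAC, His): 1 synonymous substitution.
Total: 3 + 1 = 4.

4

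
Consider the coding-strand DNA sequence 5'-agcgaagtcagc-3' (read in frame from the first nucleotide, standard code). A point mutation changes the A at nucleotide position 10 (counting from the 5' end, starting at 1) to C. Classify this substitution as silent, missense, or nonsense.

Position 10 falls in codon 4: AGC → Ser.
After the substitution the codon is CGC → Arg.
Ser ≠ Arg, so this is a missense mutation.

missense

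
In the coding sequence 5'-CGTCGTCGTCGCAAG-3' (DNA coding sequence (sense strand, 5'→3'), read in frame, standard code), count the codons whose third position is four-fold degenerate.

4

Codon 1 CGT (Arg): third position 4-fold.
Codon 2 CGT (Arg): third position 4-fold.
Codon 3 CGT (Arg): third position 4-fold.
Codon 4 CGC (Arg): third position 4-fold.
Codon 5 AAG (Lys): third position 2-fold.
Four-fold degenerate third positions: 4.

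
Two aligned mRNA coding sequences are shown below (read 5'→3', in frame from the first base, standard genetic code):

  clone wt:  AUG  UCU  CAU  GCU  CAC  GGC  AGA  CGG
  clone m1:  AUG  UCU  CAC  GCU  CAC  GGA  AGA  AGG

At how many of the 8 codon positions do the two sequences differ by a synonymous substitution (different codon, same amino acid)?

3

Codon 1: AUG Met / AUG Met — identical.
Codon 2: UCU Ser / UCU Ser — identical.
Codon 3: CAU His / CAC His — synonymous.
Codon 4: GCU Ala / GCU Ala — identical.
Codon 5: CAC His / CAC His — identical.
Codon 6: GGC Gly / GGA Gly — synonymous.
Codon 7: AGA Arg / AGA Arg — identical.
Codon 8: CGG Arg / AGG Arg — synonymous.
Synonymous differences: 3.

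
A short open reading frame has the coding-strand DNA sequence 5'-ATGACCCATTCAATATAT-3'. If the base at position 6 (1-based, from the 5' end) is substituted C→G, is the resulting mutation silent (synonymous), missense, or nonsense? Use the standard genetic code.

Position 6 falls in codon 2: ACC → Thr.
After the substitution the codon is ACG → Thr.
Both encode Thr, so the change is synonymous.

silent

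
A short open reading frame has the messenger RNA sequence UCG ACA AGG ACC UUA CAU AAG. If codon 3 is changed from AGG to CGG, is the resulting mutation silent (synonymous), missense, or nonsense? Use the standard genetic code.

Position 7 falls in codon 3: AGG → Arg.
After the substitution the codon is CGG → Arg.
Both encode Arg, so the change is synonymous.

silent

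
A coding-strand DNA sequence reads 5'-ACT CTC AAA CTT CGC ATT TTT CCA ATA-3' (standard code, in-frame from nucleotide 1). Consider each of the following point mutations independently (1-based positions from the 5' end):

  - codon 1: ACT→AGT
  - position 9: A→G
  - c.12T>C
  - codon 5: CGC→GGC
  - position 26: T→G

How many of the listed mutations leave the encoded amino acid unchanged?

Codon 1: ACT (Thr) → AGT (Ser) — missense.
Codon 3: AAA (Lys) → AAG (Lys) — synonymous.
Codon 4: CTT (Leu) → CTC (Leu) — synonymous.
Codon 5: CGC (Arg) → GGC (Gly) — missense.
Codon 9: ATA (Ile) → AGA (Arg) — missense.
Synonymous: 2 of 5.

2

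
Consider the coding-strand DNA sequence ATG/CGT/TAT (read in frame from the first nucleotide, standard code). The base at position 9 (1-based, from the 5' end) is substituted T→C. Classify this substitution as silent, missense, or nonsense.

silent

Position 9 falls in codon 3: TAT → Tyr.
After the substitution the codon is TAC → Tyr.
Both encode Tyr, so the change is synonymous.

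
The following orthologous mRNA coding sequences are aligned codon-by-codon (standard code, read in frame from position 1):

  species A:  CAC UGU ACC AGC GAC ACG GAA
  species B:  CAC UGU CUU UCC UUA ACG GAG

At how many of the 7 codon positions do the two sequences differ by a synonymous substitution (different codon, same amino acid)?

2

Codon 1: CAC His / CAC His — identical.
Codon 2: UGU Cys / UGU Cys — identical.
Codon 3: ACC Thr / CUU Leu — nonsynonymous.
Codon 4: AGC Ser / UCC Ser — synonymous.
Codon 5: GAC Asp / UUA Leu — nonsynonymous.
Codon 6: ACG Thr / ACG Thr — identical.
Codon 7: GAA Glu / GAG Glu — synonymous.
Synonymous differences: 2.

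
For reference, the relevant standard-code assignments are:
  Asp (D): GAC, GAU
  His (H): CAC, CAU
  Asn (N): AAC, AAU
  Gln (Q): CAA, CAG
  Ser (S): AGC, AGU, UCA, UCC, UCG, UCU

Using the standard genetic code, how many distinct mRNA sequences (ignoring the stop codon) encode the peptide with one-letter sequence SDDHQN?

Ser: 6 codons.
Asp: 2 codons.
Asp: 2 codons.
His: 2 codons.
Gln: 2 codons.
Asn: 2 codons.
6 × 2 × 2 × 2 × 2 × 2 = 192.

192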